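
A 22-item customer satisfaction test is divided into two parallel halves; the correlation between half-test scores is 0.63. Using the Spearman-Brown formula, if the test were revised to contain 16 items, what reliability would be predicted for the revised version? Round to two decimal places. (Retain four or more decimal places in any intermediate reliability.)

0.71

Spearman-Brown correction (n = 2): r_full = 2·0.63/(1 + 0.63) = 0.7730
Length factor from 22 to 16 items: n = 16/22 = 0.7273
r_new = n·r_full / (1 + (n − 1)·r_full) = 0.5622 / 0.7892 ≈ 0.7124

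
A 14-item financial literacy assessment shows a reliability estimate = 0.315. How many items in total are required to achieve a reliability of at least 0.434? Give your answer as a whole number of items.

24

Spearman-Brown solved for the length factor n:
n = r*(1 − r) / [ r (1 − r*) ]
n = [0.434 × 0.685] / [0.315 × 0.566]
  = 0.297290 / 0.178290 = 1.6675
1.6675 × 14 = 23.34 → 24 items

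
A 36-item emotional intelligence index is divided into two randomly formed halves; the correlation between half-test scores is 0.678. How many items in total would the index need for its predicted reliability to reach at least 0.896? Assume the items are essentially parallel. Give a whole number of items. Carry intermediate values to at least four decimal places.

Corrected full-test reliability: r_full = 2 × 0.678 / (1 + 0.678) ≈ 0.8081
Solve Spearman-Brown for n: n = 0.896(1 − 0.8081) / [0.8081(1 − 0.896)] = 2.0459
Items = 2.0459 × 36 ≈ 73.65 → 74

74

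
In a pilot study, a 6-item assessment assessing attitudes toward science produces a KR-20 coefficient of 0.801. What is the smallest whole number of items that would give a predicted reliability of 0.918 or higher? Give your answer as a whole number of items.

Spearman-Brown solved for the length factor n:
n = r_target (1 − r_old) / [ r_old (1 − r_target) ]
n = [0.918 × 0.199] / [0.801 × 0.082]
  = 0.182682 / 0.065682 = 2.7813
Items needed = n × 6 = 2.7813 × 6 ≈ 16.69 → round up to 17

17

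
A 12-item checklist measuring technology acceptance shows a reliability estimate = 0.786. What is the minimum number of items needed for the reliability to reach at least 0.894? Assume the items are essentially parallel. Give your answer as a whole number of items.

28

Spearman-Brown solved for the length factor n:
n = r_target (1 − r_old) / [ r_old (1 − r_target) ]
n = [0.894 × 0.214] / [0.786 × 0.106]
  = 0.191316 / 0.083316 = 2.2963
Items needed = n × 12 = 2.2963 × 12 ≈ 27.56 → round up to 28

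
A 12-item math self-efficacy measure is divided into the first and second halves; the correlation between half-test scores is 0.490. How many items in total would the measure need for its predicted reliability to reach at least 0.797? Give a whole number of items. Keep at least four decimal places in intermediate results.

25

Corrected full-test reliability: r_full = 2 × 0.490 / (1 + 0.490) ≈ 0.6577
n = r_tgt(1 − r_full) / [r_full(1 − r_tgt)] = 0.797 × 0.3423 / (0.6577 × 0.203) ≈ 2.0433
Required items = 2.0433 × 12 = 24.52, so 25 items.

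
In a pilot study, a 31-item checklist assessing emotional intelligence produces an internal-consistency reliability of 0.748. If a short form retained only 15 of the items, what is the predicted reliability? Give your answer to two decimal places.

n = 15/31 = 0.4839
r_new = 0.4839·0.748 / [1 + (0.4839 − 1)·0.748]
r_new = 0.3620 / 0.6140 ≈ 0.5896

0.59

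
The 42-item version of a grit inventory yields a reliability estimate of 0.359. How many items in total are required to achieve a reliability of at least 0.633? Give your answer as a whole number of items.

130

Spearman-Brown solved for the length factor n:
n = r_target (1 − r_old) / [ r_old (1 − r_target) ]
n = [0.633 × 0.641] / [0.359 × 0.367]
n = 0.405753 / 0.131753 ≈ 3.0796
3.0796 × 42 = 129.34 → 130 items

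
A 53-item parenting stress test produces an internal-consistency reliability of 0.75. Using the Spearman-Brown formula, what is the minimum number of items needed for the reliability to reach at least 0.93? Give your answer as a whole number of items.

235

n = [0.93 × 0.25] / [0.75 × 0.07]
n = 0.2325 / 0.0525 ≈ 4.4286
Items needed = n × 53 = 4.4286 × 53 ≈ 234.72 → round up to 235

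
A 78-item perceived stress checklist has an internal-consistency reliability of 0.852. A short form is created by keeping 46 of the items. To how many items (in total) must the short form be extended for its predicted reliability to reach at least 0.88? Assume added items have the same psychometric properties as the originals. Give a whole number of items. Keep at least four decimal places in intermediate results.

100

Short-form reliability: n = 46/78 = 0.5897; r_46 = n·r/(1+(n−1)r) ≈ 0.7725
Then solve for n' with r_old = 0.7725, r_target = 0.88: n' = 0.88(1 − 0.7725)/[0.7725(1 − 0.88)] = 2.1597
Total items = 2.1597 × 46 = 99.35, rounded up to 100.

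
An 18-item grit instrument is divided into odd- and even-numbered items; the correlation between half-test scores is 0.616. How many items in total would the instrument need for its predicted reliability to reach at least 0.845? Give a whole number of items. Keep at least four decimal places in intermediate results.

r_full = 2(0.616)/(1 + 0.616) = 0.7624
Solve Spearman-Brown for n: n = 0.845(1 − 0.7624) / [0.7624(1 − 0.845)] = 1.6990
Items = 1.6990 × 18 ≈ 30.58 → 31

31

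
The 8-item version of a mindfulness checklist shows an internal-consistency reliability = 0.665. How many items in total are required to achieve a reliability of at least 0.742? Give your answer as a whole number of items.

Invert Spearman-Brown to solve for n:
n = r*(1 − r) / [ r (1 − r*) ]
n = 0.742 × (1 − 0.665) / [ 0.665 × (1 − 0.742) ]
  = 0.248570 / 0.171570 = 1.4488
1.4488 × 8 = 11.59 → 12 items

12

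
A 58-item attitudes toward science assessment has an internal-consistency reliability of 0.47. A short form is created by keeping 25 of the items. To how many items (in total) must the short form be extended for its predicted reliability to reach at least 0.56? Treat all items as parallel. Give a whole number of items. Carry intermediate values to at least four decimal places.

First, r for the 25-item form: n = 25/58 = 0.4310, so r_25 = 0.4310·0.47/(1 + (0.4310 − 1)·0.47) = 0.2765
Then solve for n' with r_old = 0.2765, r_target = 0.56: n' = 0.56(1 − 0.2765)/[0.2765(1 − 0.56)] = 3.3303
Items = 3.3303 × 25 ≈ 83.26 → 84

84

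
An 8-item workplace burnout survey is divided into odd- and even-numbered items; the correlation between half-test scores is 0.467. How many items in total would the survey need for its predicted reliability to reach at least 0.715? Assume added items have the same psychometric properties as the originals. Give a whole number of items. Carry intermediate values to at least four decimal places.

12

r_full = 2(0.467)/(1 + 0.467) = 0.6367
n = r_tgt(1 − r_full) / [r_full(1 − r_tgt)] = 0.715 × 0.3633 / (0.6367 × 0.285) ≈ 1.4315
Items = 1.4315 × 8 ≈ 11.45 → 12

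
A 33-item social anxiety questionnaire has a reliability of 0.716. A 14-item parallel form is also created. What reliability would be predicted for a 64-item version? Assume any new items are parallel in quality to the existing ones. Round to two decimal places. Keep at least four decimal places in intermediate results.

0.83

Only the ratio of lengths matters: n = 64/33 = 1.9394
r_{64} = n·r / (1 + (n − 1)·r) = 1.3886 / 1.6726 ≈ 0.8302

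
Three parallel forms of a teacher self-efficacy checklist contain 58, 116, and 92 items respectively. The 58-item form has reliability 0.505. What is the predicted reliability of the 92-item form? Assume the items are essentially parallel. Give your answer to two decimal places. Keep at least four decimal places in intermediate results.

Only the ratio of lengths matters: n = 92/58 = 1.5862
r_{92} = n·r / (1 + (n − 1)·r) = 0.8010 / 1.2960 ≈ 0.6181

0.62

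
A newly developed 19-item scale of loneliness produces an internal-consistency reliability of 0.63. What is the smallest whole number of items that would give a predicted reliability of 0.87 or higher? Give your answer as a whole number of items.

Rearranging the Spearman-Brown formula for n,
n = r_target (1 − r_old) / [ r_old (1 − r_target) ]
n = 0.87(1 − 0.63) / [0.63(1 − 0.87)]
n = 0.3219 / 0.0819 ≈ 3.9304
3.9304 × 19 = 74.68 → 75 items

75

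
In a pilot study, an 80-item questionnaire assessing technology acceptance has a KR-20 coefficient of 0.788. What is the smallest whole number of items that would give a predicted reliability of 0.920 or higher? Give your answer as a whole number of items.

Spearman-Brown solved for the length factor n:
n = r_target (1 − r_old) / [ r_old (1 − r_target) ]
n = 0.920(1 − 0.788) / [0.788(1 − 0.920)]
  = 0.195040 / 0.063040 = 3.0939
Items needed = n × 80 = 3.0939 × 80 ≈ 247.51 → round up to 248

248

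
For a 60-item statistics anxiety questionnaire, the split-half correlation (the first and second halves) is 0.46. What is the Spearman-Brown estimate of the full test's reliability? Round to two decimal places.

Apply the Spearman-Brown correction with n = 2:
r_full = 2(0.46) / (1 + 0.46)
       = 0.9200 / 1.4600 = 0.6301

0.63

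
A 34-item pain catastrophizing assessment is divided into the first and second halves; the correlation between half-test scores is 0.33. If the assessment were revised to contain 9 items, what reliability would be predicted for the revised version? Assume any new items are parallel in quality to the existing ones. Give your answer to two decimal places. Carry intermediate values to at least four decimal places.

Spearman-Brown correction (n = 2): r_full = 2·0.33/(1 + 0.33) = 0.4962
Length factor from 34 to 9 items: n = 9/34 = 0.2647
r_new = n·r_full / (1 + (n − 1)·r_full) = 0.1313 / 0.6351 ≈ 0.2067

0.21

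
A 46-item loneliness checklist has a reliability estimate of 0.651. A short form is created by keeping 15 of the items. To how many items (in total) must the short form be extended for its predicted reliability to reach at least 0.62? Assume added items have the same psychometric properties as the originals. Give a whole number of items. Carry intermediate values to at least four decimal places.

Short-form reliability: n = 15/46 = 0.3261; r_15 = n·r/(1+(n−1)r) ≈ 0.3782
Length factor from the short form to reach 0.62: n' = 0.62(1 − 0.3782) / [0.3782(1 − 0.62)] ≈ 2.6825
Items = 2.6825 × 15 ≈ 40.24 → 41

41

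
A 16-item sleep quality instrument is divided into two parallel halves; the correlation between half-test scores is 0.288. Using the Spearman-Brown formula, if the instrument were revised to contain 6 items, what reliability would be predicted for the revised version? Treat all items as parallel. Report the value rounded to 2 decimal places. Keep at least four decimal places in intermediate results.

Full-test reliability from the split-half r: r_full = 2(0.288)/(1 + 0.288) = 0.4472
Length factor from 16 to 6 items: n = 6/16 = 0.3750
r_new = n·r_full / (1 + (n − 1)·r_full) = 0.1677 / 0.7205 ≈ 0.2328

0.23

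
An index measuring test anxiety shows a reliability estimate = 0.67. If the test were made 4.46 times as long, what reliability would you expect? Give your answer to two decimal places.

r_new = 4.46·0.67 / [1 + (4.46 − 1)·0.67]
r_new = 2.9882 / 3.3182 ≈ 0.9005

0.90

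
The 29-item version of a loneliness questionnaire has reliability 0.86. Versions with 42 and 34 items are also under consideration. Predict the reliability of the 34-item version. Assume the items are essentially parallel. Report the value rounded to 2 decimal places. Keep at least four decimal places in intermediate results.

0.88

The 42-item form is not needed; work directly from the 29-item form with n = 34/29 = 1.1724.
r_{34} = n·r / (1 + (n − 1)·r) = 1.0083 / 1.1483 ≈ 0.8781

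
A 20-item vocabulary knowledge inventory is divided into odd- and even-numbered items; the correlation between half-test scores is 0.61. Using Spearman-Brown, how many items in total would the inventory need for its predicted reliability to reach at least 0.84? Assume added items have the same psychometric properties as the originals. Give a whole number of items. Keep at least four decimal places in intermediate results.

34

Corrected full-test reliability: r_full = 2 × 0.61 / (1 + 0.61) ≈ 0.7578
Solve Spearman-Brown for n: n = 0.84(1 − 0.7578) / [0.7578(1 − 0.84)] = 1.6779
Items = 1.6779 × 20 ≈ 33.56 → 34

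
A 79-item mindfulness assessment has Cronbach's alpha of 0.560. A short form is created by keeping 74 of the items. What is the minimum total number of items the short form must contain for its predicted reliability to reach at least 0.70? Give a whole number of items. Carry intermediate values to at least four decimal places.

145

First, r for the 74-item form: n = 74/79 = 0.9367, so r_74 = 0.9367·0.560/(1 + (0.9367 − 1)·0.560) = 0.5438
Then solve for n' with r_old = 0.5438, r_target = 0.70: n' = 0.70(1 − 0.5438)/[0.5438(1 − 0.70)] = 1.9575
Items = 1.9575 × 74 ≈ 144.85 → 145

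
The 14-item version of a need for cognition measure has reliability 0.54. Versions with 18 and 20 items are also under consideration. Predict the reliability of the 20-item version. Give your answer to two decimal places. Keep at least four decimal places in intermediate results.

Only the ratio of lengths matters: n = 20/14 = 1.4286
r_{20} = n·r / (1 + (n − 1)·r) = 0.7714 / 1.2314 ≈ 0.6264

0.63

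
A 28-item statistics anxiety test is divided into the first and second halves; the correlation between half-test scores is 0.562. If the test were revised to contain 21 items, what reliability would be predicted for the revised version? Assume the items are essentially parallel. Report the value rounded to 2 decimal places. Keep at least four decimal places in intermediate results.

Full-test reliability from the split-half r: r_full = 2(0.562)/(1 + 0.562) = 0.7196
Length factor from 28 to 21 items: n = 21/28 = 0.7500
r_new = n·r_full / (1 + (n − 1)·r_full) = 0.5397 / 0.8201 ≈ 0.6581

0.66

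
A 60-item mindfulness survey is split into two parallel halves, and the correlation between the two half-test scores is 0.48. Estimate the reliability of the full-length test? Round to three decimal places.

Apply the Spearman-Brown correction with n = 2:
r_full = 2r_hh / (1 + r_hh) = 2 × 0.48 / (1 + 0.48)
       = 0.9600 / 1.4800 = 0.6486

0.649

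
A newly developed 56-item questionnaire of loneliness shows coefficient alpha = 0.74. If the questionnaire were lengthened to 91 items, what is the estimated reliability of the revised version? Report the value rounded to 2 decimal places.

0.82

Length ratio n = 91/56 = 1.625
By Spearman-Brown, r_new = n r / (1 + (n − 1) r).
r_new = 1.625·0.74 / [1 + (1.625 − 1)·0.74]
r_new = 1.2025 / 1.4625 ≈ 0.8222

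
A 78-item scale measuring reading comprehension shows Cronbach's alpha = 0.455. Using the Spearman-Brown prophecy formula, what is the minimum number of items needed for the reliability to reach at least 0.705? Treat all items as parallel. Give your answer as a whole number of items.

n = [0.705 × 0.545] / [0.455 × 0.295]
n = 0.384225 / 0.134225 ≈ 2.8625
So the test needs 2.8625 × 78 ≈ 223.27 items; rounding up, 224.

224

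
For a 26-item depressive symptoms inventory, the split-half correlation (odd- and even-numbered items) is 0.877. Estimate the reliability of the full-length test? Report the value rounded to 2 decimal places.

0.93

The full test is twice the length of either half (n = 2).
r_full = 2r_hh / (1 + r_hh) = 2 × 0.877 / (1 + 0.877)
       = 1.7540 / 1.8770 = 0.9345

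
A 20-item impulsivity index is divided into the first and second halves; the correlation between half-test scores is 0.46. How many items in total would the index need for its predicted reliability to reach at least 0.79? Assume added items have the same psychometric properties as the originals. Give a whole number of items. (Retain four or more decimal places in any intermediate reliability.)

45

Corrected full-test reliability: r_full = 2 × 0.46 / (1 + 0.46) ≈ 0.6301
n = r_tgt(1 − r_full) / [r_full(1 − r_tgt)] = 0.79 × 0.3699 / (0.6301 × 0.21) ≈ 2.2084
Required items = 2.2084 × 20 = 44.17, so 45 items.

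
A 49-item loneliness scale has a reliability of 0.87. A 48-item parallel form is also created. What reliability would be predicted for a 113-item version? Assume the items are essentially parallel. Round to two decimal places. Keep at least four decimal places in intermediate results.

The 48-item form is not needed; work directly from the 49-item form with n = 113/49 = 2.3061.
r_{113} = n·r / (1 + (n − 1)·r) = 2.0063 / 2.1363 ≈ 0.9391

0.94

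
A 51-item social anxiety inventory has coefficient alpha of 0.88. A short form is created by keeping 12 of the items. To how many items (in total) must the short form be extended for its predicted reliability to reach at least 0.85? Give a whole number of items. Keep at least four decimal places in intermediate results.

40

Short-form reliability: n = 12/51 = 0.2353; r_12 = n·r/(1+(n−1)r) ≈ 0.6331
Length factor from the short form to reach 0.85: n' = 0.85(1 − 0.6331) / [0.6331(1 − 0.85)] ≈ 3.2840
Items = 3.2840 × 12 ≈ 39.41 → 40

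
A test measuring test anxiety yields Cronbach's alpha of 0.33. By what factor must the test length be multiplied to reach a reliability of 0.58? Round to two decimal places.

Spearman-Brown solved for the length factor n:
n = r_target (1 − r_old) / [ r_old (1 − r_target) ]
n = 0.58(1 − 0.33) / [0.33(1 − 0.58)]
  = 0.3886 / 0.1386 = 2.8038

2.80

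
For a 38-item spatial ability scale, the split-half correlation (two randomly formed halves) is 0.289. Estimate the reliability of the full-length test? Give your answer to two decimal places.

Each half is half the length of the full test, so the full test is n = 2 times a half.
r_full = 2r_hh / (1 + r_hh) = 2 × 0.289 / (1 + 0.289)
       = 0.5780 / 1.2890 = 0.4484

0.45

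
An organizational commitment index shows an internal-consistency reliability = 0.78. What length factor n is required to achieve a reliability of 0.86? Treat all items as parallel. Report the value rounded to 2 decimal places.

Spearman-Brown solved for the length factor n:
n = r*(1 − r) / [ r (1 − r*) ]
n = 0.86(1 − 0.78) / [0.78(1 − 0.86)]
n = 0.1892 / 0.1092 ≈ 1.7326

1.73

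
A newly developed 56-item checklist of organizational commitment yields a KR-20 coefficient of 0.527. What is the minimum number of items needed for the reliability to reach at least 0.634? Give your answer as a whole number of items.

88

Spearman-Brown solved for the length factor n:
n = r_target (1 − r_old) / [ r_old (1 − r_target) ]
n = [0.634 × 0.473] / [0.527 × 0.366]
n = 0.299882 / 0.192882 ≈ 1.5547
So the test needs 1.5547 × 56 ≈ 87.06 items; rounding up, 88.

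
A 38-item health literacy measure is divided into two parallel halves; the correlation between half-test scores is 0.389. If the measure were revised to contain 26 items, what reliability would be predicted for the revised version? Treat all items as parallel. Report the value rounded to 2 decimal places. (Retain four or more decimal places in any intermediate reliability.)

First correct the split-half correlation to full-test reliability: r_full = 2 × 0.389 / (1 + 0.389) ≈ 0.5601
Length factor from 38 to 26 items: n = 26/38 = 0.6842
r_new = n·r_full / (1 + (n − 1)·r_full) = 0.3832 / 0.8231 ≈ 0.4656

0.47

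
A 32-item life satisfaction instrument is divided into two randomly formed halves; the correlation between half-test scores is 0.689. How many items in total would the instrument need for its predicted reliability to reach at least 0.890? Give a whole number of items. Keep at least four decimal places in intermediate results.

r_full = 2(0.689)/(1 + 0.689) = 0.8159
n = r_tgt(1 − r_full) / [r_full(1 − r_tgt)] = 0.890 × 0.1841 / (0.8159 × 0.110) ≈ 1.8256
Required items = 1.8256 × 32 = 58.42, so 59 items.

59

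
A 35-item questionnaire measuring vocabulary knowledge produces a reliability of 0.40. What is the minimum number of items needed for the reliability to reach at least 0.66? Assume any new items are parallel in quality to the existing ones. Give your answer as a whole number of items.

Invert Spearman-Brown to solve for n:
n = r*(1 − r) / [ r (1 − r*) ]
n = 0.66 × (1 − 0.40) / [ 0.40 × (1 − 0.66) ]
n = 0.3960 / 0.1360 ≈ 2.9118
So the test needs 2.9118 × 35 ≈ 101.91 items; rounding up, 102.

102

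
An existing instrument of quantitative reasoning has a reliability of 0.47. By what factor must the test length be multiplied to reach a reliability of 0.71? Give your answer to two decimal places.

Rearranging the Spearman-Brown formula for n,
n = r*(1 − r) / [ r (1 − r*) ]
n = 0.71 × (1 − 0.47) / [ 0.47 × (1 − 0.71) ]
n = 0.3763 / 0.1363 ≈ 2.7608

2.76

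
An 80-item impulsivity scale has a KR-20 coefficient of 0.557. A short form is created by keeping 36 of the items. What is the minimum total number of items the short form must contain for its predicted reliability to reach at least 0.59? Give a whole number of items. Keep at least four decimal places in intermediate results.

First, r for the 36-item form: n = 36/80 = 0.4500, so r_36 = 0.4500·0.557/(1 + (0.4500 − 1)·0.557) = 0.3613
Length factor from the short form to reach 0.59: n' = 0.59(1 − 0.3613) / [0.3613(1 − 0.59)] ≈ 2.5439
Total items = 2.5439 × 36 = 91.58, rounded up to 92.

92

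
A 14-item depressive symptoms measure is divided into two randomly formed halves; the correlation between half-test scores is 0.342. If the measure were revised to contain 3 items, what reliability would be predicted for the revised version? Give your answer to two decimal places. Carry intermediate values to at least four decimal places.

Full-test reliability from the split-half r: r_full = 2(0.342)/(1 + 0.342) = 0.5097
Then adjust to 3 items: n = 3/14 = 0.2143
r_new = n·r_full / (1 + (n − 1)·r_full) = 0.1092 / 0.5995 ≈ 0.1822

0.18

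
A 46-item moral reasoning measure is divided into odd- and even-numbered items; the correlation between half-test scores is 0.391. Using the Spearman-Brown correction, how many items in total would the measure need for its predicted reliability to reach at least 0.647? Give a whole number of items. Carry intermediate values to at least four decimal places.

r_full = 2(0.391)/(1 + 0.391) = 0.5622
Solve Spearman-Brown for n: n = 0.647(1 − 0.5622) / [0.5622(1 − 0.647)] = 1.4273
Required items = 1.4273 × 46 = 65.66, so 66 items.

66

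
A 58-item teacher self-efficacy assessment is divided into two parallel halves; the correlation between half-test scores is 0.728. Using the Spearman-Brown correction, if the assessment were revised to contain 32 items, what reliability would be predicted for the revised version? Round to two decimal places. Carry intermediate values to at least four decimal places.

0.75

First correct the split-half correlation to full-test reliability: r_full = 2 × 0.728 / (1 + 0.728) ≈ 0.8426
Then adjust to 32 items: n = 32/58 = 0.5517
r_new = n·r_full / (1 + (n − 1)·r_full) = 0.4649 / 0.6223 ≈ 0.7471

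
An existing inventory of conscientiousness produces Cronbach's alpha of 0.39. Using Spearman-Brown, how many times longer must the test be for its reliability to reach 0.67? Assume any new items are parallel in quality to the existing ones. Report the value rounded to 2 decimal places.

3.18

n = 0.67 × (1 − 0.39) / [ 0.39 × (1 − 0.67) ]
n = 0.4087 / 0.1287 ≈ 3.1756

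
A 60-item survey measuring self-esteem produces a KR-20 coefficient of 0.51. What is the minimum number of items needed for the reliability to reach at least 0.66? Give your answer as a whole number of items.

112

Rearranging the Spearman-Brown formula for n,
n = r_target (1 − r_old) / [ r_old (1 − r_target) ]
n = 0.66 × (1 − 0.51) / [ 0.51 × (1 − 0.66) ]
n = 0.3234 / 0.1734 ≈ 1.8651
So the test needs 1.8651 × 60 ≈ 111.91 items; rounding up, 112.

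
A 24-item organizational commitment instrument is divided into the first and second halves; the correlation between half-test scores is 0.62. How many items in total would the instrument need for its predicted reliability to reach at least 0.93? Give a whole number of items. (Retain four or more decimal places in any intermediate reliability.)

98

Corrected full-test reliability: r_full = 2 × 0.62 / (1 + 0.62) ≈ 0.7654
n = r_tgt(1 − r_full) / [r_full(1 − r_tgt)] = 0.93 × 0.2346 / (0.7654 × 0.07) ≈ 4.0722
Items = 4.0722 × 24 ≈ 97.73 → 98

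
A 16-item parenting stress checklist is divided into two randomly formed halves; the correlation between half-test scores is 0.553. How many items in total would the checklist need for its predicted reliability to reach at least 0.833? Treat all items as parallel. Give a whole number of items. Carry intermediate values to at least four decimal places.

r_full = 2(0.553)/(1 + 0.553) = 0.7122
n = r_tgt(1 − r_full) / [r_full(1 − r_tgt)] = 0.833 × 0.2878 / (0.7122 × 0.167) ≈ 2.0157
Items = 2.0157 × 16 ≈ 32.25 → 33

33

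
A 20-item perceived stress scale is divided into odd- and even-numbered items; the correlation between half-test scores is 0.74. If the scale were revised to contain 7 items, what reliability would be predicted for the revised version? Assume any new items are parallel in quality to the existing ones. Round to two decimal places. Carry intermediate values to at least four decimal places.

0.67

Spearman-Brown correction (n = 2): r_full = 2·0.74/(1 + 0.74) = 0.8506
Then adjust to 7 items: n = 7/20 = 0.3500
r_new = n·r_full / (1 + (n − 1)·r_full) = 0.2977 / 0.4471 ≈ 0.6658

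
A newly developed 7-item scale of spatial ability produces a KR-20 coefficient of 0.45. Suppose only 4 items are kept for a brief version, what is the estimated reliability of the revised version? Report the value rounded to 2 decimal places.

n = 4/7 = 0.5714
r_new = 0.5714·0.45 / [1 + (0.5714 − 1)·0.45]
r_new = 0.2571 / 0.8071 ≈ 0.3185

0.32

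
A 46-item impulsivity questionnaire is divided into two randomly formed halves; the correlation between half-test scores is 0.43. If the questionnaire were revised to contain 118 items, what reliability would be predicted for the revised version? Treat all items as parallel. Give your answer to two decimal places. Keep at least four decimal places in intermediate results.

Full-test reliability from the split-half r: r_full = 2(0.43)/(1 + 0.43) = 0.6014
Length factor from 46 to 118 items: n = 118/46 = 2.5652
r_new = n·r_full / (1 + (n − 1)·r_full) = 1.5427 / 1.9413 ≈ 0.7947

0.79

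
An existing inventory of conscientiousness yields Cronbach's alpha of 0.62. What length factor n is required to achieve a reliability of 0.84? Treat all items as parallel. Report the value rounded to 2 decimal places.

n = 0.84(1 − 0.62) / [0.62(1 − 0.84)]
  = 0.3192 / 0.0992 = 3.2177

3.22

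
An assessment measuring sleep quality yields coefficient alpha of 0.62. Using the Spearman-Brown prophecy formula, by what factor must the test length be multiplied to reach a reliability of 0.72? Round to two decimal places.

1.58

n = 0.72(1 − 0.62) / [0.62(1 − 0.72)]
n = 0.2736 / 0.1736 ≈ 1.5760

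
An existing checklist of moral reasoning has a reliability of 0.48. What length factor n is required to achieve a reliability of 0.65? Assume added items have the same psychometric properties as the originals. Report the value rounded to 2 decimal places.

2.01

Spearman-Brown solved for the length factor n:
n = r_target (1 − r_old) / [ r_old (1 − r_target) ]
n = 0.65(1 − 0.48) / [0.48(1 − 0.65)]
  = 0.3380 / 0.1680 = 2.0119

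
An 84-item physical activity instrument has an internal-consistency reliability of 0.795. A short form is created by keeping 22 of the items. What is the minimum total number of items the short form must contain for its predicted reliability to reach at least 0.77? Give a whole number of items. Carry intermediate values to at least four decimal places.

73

Short-form reliability: n = 22/84 = 0.2619; r_22 = n·r/(1+(n−1)r) ≈ 0.5039
Then solve for n' with r_old = 0.5039, r_target = 0.77: n' = 0.77(1 − 0.5039)/[0.5039(1 − 0.77)] = 3.2960
Total items = 3.2960 × 22 = 72.51, rounded up to 73.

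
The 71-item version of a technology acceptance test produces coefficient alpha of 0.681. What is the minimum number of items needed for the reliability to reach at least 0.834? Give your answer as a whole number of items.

Rearranging the Spearman-Brown formula for n,
n = r*(1 − r) / [ r (1 − r*) ]
n = 0.834 × (1 − 0.681) / [ 0.681 × (1 − 0.834) ]
n = 0.266046 / 0.113046 ≈ 2.3534
Items needed = n × 71 = 2.3534 × 71 ≈ 167.09 → round up to 168

168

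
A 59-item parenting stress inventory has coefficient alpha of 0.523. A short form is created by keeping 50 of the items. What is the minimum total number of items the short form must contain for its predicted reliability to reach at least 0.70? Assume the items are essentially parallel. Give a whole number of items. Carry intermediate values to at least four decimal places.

126

First, r for the 50-item form: n = 50/59 = 0.8475, so r_50 = 0.8475·0.523/(1 + (0.8475 − 1)·0.523) = 0.4817
Length factor from the short form to reach 0.70: n' = 0.70(1 − 0.4817) / [0.4817(1 − 0.70)] ≈ 2.5106
Items = 2.5106 × 50 ≈ 125.53 → 126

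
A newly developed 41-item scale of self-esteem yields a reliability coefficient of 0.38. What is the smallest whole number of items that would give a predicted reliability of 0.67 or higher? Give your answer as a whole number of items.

136

n = 0.67 × (1 − 0.38) / [ 0.38 × (1 − 0.67) ]
n = 0.4154 / 0.1254 ≈ 3.3126
So the test needs 3.3126 × 41 ≈ 135.82 items; rounding up, 136.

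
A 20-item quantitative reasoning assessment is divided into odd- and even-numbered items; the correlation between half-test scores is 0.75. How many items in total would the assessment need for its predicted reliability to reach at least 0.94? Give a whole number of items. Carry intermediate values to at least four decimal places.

53

r_full = 2(0.75)/(1 + 0.75) = 0.8571
n = r_tgt(1 − r_full) / [r_full(1 − r_tgt)] = 0.94 × 0.1429 / (0.8571 × 0.06) ≈ 2.6120
Required items = 2.6120 × 20 = 52.24, so 53 items.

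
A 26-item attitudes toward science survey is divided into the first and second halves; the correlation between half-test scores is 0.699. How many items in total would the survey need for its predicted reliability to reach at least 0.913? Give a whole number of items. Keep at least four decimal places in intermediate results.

59

Corrected full-test reliability: r_full = 2 × 0.699 / (1 + 0.699) ≈ 0.8228
Solve Spearman-Brown for n: n = 0.913(1 − 0.8228) / [0.8228(1 − 0.913)] = 2.2601
Items = 2.2601 × 26 ≈ 58.76 → 59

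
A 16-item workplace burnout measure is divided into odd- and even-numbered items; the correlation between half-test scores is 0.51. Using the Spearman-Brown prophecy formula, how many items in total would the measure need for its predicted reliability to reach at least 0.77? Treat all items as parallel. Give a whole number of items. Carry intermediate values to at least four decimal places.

Corrected full-test reliability: r_full = 2 × 0.51 / (1 + 0.51) ≈ 0.6755
Solve Spearman-Brown for n: n = 0.77(1 − 0.6755) / [0.6755(1 − 0.77)] = 1.6082
Required items = 1.6082 × 16 = 25.73, so 26 items.

26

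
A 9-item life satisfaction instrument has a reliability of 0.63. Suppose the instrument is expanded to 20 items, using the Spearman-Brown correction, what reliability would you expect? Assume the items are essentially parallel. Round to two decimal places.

0.79

The new length is 20/9 = 2.2222 times the old.
By Spearman-Brown, r_new = n r / (1 + (n − 1) r).
r_new = 2.2222·0.63 / [1 + (2.2222 − 1)·0.63]
r_new = 1.4000 / 1.7700 ≈ 0.7910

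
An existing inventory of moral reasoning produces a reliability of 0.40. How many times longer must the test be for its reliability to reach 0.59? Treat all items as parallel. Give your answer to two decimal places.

2.16

n = 0.59(1 − 0.40) / [0.40(1 − 0.59)]
  = 0.3540 / 0.1640 = 2.1585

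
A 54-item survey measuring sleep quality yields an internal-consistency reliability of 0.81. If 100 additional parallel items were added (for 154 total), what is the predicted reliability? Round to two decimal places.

0.92

n = 154/54 = 2.8519
Apply the Spearman-Brown prophecy formula, r' = nr / [1 + (n − 1)r]:
r_new = (2.8519 × 0.81) / (1 + (2.8519 − 1) × 0.81)
r_new = 2.3100 / 2.5000 ≈ 0.9240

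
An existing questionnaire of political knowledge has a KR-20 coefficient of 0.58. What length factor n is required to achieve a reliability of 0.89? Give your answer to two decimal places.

5.86

n = 0.89(1 − 0.58) / [0.58(1 − 0.89)]
n = 0.3738 / 0.0638 ≈ 5.8589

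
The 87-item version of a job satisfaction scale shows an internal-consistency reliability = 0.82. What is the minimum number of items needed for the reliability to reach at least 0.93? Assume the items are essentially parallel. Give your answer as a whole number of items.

Spearman-Brown solved for the length factor n:
n = r_target (1 − r_old) / [ r_old (1 − r_target) ]
n = [0.93 × 0.18] / [0.82 × 0.07]
  = 0.1674 / 0.0574 = 2.9164
Items needed = n × 87 = 2.9164 × 87 ≈ 253.73 → round up to 254

254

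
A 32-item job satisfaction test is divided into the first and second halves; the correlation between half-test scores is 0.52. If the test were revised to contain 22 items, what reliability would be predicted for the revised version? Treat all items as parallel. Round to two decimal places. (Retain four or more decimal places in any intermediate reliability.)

0.60

Spearman-Brown correction (n = 2): r_full = 2·0.52/(1 + 0.52) = 0.6842
Length factor from 32 to 22 items: n = 22/32 = 0.6875
r_new = n·r_full / (1 + (n − 1)·r_full) = 0.4704 / 0.7862 ≈ 0.5983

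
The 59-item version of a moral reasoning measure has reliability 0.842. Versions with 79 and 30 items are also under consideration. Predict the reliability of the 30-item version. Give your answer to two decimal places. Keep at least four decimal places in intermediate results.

0.73

The 79-item form is not needed; work directly from the 59-item form with n = 30/59 = 0.5085.
r_{30} = n·r / (1 + (n − 1)·r) = 0.4282 / 0.5862 ≈ 0.7305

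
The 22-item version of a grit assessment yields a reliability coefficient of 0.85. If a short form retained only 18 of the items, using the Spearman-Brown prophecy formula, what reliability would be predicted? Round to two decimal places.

0.82

n = 18/22 = 0.8182
Apply the Spearman-Brown prophecy formula, r' = nr / [1 + (n − 1)r]:
r_new = (0.8182 × 0.85) / (1 + (0.8182 − 1) × 0.85)
r_new = 0.6955 / 0.8455 ≈ 0.8226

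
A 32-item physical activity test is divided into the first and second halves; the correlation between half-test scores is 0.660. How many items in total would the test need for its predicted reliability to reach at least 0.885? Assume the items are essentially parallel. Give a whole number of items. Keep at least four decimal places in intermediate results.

64

Corrected full-test reliability: r_full = 2 × 0.660 / (1 + 0.660) ≈ 0.7952
n = r_tgt(1 − r_full) / [r_full(1 − r_tgt)] = 0.885 × 0.2048 / (0.7952 × 0.115) ≈ 1.9820
Items = 1.9820 × 32 ≈ 63.42 → 64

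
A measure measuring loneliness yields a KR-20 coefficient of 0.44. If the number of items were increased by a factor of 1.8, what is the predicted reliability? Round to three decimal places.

Spearman-Brown: r_new = n·r / (1 + (n − 1)·r)
r_new = (1.8 × 0.44) / (1 + (1.8 − 1) × 0.44)
     = 0.7920 / 1.3520 = 0.5858

0.586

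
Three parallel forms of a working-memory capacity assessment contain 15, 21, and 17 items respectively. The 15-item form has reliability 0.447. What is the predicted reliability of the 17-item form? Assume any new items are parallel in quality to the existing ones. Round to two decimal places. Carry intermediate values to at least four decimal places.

0.48

The 21-item form is not needed; work directly from the 15-item form with n = 17/15 = 1.1333.
r_{17} = n·r / (1 + (n − 1)·r) = 0.5066 / 1.0596 ≈ 0.4781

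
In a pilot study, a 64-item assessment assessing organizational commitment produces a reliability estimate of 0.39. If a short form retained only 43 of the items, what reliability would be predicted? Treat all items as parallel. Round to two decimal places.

n = 43/64 = 0.6719
By Spearman-Brown, r_new = n r / (1 + (n − 1) r).
r_new = 0.6719·0.39 / [1 + (0.6719 − 1)·0.39]
     = 0.2620 / 0.8720 = 0.3005

0.30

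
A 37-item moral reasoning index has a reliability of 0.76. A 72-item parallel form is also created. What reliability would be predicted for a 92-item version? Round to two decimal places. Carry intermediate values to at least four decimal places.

The 72-item form is not needed; work directly from the 37-item form with n = 92/37 = 2.4865.
r_{92} = n·r / (1 + (n − 1)·r) = 1.8897 / 2.1297 ≈ 0.8873

0.89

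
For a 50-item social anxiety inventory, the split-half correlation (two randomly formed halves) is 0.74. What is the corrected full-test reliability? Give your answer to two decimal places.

0.85

Each half is half the length of the full test, so the full test is n = 2 times a half.
r_full = 2r_hh / (1 + r_hh) = 2 × 0.74 / (1 + 0.74)
r_full = 1.4800 / 1.7400 ≈ 0.8506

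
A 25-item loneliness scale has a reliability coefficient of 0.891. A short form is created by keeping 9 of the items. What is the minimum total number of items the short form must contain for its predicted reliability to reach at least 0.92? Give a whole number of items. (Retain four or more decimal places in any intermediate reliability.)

First, r for the 9-item form: n = 9/25 = 0.3600, so r_9 = 0.3600·0.891/(1 + (0.3600 − 1)·0.891) = 0.7464
Then solve for n' with r_old = 0.7464, r_target = 0.92: n' = 0.92(1 − 0.7464)/[0.7464(1 − 0.92)] = 3.9073
Items = 3.9073 × 9 ≈ 35.17 → 36

36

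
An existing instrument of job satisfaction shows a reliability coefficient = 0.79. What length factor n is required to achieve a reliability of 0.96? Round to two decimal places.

6.38

n = 0.96 × (1 − 0.79) / [ 0.79 × (1 − 0.96) ]
n = 0.2016 / 0.0316 ≈ 6.3797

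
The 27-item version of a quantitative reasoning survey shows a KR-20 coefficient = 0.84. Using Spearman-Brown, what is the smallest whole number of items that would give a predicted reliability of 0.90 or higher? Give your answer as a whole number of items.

Spearman-Brown solved for the length factor n:
n = r_target (1 − r_old) / [ r_old (1 − r_target) ]
n = [0.90 × 0.16] / [0.84 × 0.10]
n = 0.1440 / 0.0840 ≈ 1.7143
Items needed = n × 27 = 1.7143 × 27 ≈ 46.29 → round up to 47

47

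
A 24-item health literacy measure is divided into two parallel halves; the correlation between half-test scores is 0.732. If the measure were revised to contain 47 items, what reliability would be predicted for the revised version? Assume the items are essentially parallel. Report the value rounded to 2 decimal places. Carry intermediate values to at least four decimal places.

Spearman-Brown correction (n = 2): r_full = 2·0.732/(1 + 0.732) = 0.8453
Then adjust to 47 items: n = 47/24 = 1.9583
r_new = n·r_full / (1 + (n − 1)·r_full) = 1.6554 / 1.8101 ≈ 0.9145

0.91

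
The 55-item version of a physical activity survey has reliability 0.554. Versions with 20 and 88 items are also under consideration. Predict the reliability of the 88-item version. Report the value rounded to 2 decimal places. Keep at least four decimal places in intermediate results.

0.67

The 20-item form is not needed; work directly from the 55-item form with n = 88/55 = 1.6000.
r_{88} = n·r / (1 + (n − 1)·r) = 0.8864 / 1.3324 ≈ 0.6653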